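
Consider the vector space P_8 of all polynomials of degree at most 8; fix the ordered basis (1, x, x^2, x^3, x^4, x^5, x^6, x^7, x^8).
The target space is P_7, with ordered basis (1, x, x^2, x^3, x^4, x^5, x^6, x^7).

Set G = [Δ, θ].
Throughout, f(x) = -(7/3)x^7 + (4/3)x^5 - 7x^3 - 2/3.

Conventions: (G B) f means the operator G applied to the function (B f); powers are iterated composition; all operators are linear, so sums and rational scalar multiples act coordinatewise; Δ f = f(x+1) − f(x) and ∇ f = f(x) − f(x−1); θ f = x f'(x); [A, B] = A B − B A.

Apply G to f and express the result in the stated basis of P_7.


θ f = -(49/3)x^7 + (20/3)x^5 - 21x^3
Δ θ f = -(343/3)x^6 - 343x^5 - (1615/3)x^4 - 505x^3 - (1018/3)x^2 - 144x - 92/3
Δ f = -(49/3)x^6 - 49x^5 - 75x^4 - (205/3)x^3 - (170/3)x^2 - (92/3)x - 8
θ Δ f = -98x^6 - 245x^5 - 300x^4 - 205x^3 - (340/3)x^2 - (92/3)x
[Δ, θ] f = -(49/3)x^6 - 98x^5 - (715/3)x^4 - 300x^3 - 226x^2 - (340/3)x - 92/3

g(x) = -(49/3)x^6 - 98x^5 - (715/3)x^4 - 300x^3 - 226x^2 - (340/3)x - 92/3


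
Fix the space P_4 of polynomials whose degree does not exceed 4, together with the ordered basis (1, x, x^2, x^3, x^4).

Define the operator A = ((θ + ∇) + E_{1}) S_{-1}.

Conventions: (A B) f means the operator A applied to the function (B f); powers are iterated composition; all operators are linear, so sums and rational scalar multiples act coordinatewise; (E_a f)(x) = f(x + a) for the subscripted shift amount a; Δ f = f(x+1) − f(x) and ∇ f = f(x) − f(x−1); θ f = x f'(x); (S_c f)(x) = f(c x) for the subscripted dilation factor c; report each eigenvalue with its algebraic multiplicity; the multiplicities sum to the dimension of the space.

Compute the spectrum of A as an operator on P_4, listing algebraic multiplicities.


image of 1: 1
image of x: -2x - 2
image of x^2: 3x^2 + 4x
image of x^3: -4x^3 - 6x^2 - 2
image of x^4: 5x^4 + 8x^3 + 8x
the matrix is upper triangular; its diagonal is (1, -2, 3, -4, 5)
for a triangular matrix the eigenvalues are the diagonal entries, with algebraic multiplicity their repetition count

λ = -4 (multiplicity 1), λ = -2 (multiplicity 1), λ = 1 (multiplicity 1), λ = 3 (multiplicity 1), λ = 5 (multiplicity 1)


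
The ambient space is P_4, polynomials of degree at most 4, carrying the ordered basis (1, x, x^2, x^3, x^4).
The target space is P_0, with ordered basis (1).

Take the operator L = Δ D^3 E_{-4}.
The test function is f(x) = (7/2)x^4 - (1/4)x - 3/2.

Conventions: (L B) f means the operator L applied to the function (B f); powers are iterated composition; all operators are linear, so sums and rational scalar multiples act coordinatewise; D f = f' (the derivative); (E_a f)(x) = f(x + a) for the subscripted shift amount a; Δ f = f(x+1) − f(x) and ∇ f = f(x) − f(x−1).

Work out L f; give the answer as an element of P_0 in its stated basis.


the image equals g(x) = 84

E_{-4} f = (7/2)x^4 - 56x^3 + 336x^2 - (3585/4)x + 1791/2
D E_{-4} f = 14x^3 - 168x^2 + 672x - 3585/4
D D E_{-4} f = 42x^2 - 336x + 672
D D D E_{-4} f = 84x - 336
Δ D^3 E_{-4} f = 84


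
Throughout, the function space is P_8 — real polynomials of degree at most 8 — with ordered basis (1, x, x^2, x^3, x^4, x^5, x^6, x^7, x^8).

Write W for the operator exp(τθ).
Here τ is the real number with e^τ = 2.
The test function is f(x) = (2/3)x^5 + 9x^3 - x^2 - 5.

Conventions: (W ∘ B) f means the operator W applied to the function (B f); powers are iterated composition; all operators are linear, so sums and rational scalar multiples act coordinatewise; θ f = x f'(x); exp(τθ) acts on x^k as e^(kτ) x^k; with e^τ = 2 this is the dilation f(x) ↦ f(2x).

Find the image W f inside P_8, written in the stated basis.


exp(τθ) x^k = e^(kτ) x^k; with e^τ = 2 this sends x^k to 2^k x^k
x^2 ↦ 4 x^2
x^3 ↦ 8 x^3
x^5 ↦ 32 x^5
applying this coordinatewise to f: exp(τθ) f = (64/3)x^5 + 72x^3 - 4x^2 - 5

the result is g(x) = (64/3)x^5 + 72x^3 - 4x^2 - 5


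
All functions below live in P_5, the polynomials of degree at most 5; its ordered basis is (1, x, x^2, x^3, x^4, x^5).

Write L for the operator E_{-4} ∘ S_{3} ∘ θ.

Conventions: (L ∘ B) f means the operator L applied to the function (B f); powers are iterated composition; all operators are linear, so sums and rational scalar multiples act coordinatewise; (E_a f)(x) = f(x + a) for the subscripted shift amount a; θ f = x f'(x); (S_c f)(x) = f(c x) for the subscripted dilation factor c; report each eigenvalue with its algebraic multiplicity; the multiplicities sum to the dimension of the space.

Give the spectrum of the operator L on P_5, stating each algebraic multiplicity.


image of 1: 0
image of x: 3x - 12
image of x^2: 18x^2 - 144x + 288
image of x^3: 81x^3 - 972x^2 + 3888x - 5184
image of x^4: 324x^4 - 5184x^3 + 31104x^2 - 82944x + 82944
image of x^5: 1215x^5 - 24300x^4 + 194400x^3 - 777600x^2 + 1555200x - 1244160
the matrix is upper triangular; its diagonal is (0, 3, 18, 81, 324, 1215)
for a triangular matrix the eigenvalues are the diagonal entries, with algebraic multiplicity their repetition count

λ = 0 (multiplicity 1), λ = 3 (multiplicity 1), λ = 18 (multiplicity 1), λ = 81 (multiplicity 1), λ = 324 (multiplicity 1), λ = 1215 (multiplicity 1)


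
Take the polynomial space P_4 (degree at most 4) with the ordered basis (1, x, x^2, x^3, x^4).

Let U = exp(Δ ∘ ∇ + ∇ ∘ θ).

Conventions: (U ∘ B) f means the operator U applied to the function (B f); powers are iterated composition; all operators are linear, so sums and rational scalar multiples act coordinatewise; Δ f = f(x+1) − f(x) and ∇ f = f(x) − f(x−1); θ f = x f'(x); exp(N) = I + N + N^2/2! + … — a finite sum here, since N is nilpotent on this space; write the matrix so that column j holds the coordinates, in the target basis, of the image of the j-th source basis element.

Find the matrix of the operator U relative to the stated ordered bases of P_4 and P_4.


the matrix is [[1, 1, 2, 15/2, 38]; [0, 1, 4, 15, 64]; [0, 0, 1, 9, 60]; [0, 0, 0, 1, 16]; [0, 0, 0, 0, 1]] (rows listed top to bottom)

image of 1: 1
image of x: x + 1
image of x^2: x^2 + 4x + 2
image of x^3: x^3 + 9x^2 + 15x + 15/2
image of x^4: x^4 + 16x^3 + 60x^2 + 64x + 38
each image's coordinates form column j of the matrix


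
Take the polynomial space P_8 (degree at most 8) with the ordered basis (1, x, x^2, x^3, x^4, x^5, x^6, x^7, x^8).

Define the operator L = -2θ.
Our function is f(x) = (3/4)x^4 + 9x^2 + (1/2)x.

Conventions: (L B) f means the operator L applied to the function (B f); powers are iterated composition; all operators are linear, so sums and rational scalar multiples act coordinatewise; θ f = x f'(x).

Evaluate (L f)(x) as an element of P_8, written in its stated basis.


g(x) = -6x^4 - 36x^2 - x

θ f = 3x^4 + 18x^2 + (1/2)x
(-2θ) f = -6x^4 - 36x^2 - x


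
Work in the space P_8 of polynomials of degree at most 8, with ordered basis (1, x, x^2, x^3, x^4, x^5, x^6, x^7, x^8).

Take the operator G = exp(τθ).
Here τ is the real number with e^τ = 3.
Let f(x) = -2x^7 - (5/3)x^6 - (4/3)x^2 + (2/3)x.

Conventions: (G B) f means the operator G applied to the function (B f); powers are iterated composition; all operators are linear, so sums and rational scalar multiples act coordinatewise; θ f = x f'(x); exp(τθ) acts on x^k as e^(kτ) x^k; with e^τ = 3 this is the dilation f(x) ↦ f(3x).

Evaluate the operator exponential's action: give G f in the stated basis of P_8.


g(x) = -4374x^7 - 1215x^6 - 12x^2 + 2x

exp(τθ) x^k = e^(kτ) x^k; with e^τ = 3 this sends x^k to 3^k x^k
x ↦ 3 x
x^2 ↦ 9 x^2
x^6 ↦ 729 x^6
x^7 ↦ 2187 x^7
applying this coordinatewise to f: exp(τθ) f = -4374x^7 - 1215x^6 - 12x^2 + 2x


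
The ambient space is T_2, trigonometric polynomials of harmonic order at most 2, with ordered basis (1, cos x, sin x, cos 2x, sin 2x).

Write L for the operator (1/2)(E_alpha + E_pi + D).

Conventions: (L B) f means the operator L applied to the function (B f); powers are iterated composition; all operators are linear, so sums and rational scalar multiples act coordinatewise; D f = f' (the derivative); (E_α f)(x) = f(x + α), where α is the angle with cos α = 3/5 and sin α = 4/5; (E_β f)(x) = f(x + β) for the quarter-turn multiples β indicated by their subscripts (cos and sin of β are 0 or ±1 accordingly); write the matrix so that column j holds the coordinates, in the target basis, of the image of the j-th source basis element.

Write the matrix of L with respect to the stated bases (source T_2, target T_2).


the matrix is [[1, 0, 0, 0, 0]; [0, -1/5, 9/10, 0, 0]; [0, -9/10, -1/5, 0, 0]; [0, 0, 0, 9/25, 37/25]; [0, 0, 0, -37/25, 9/25]] (rows listed top to bottom)

image of 1: 1
image of cos x: -(1/5)cos x - (9/10)sin x
image of sin x: (9/10)cos x - (1/5)sin x
image of cos 2x: (9/25)cos 2x - (37/25)sin 2x
image of sin 2x: (37/25)cos 2x + (9/25)sin 2x
each image's coordinates form column j of the matrix


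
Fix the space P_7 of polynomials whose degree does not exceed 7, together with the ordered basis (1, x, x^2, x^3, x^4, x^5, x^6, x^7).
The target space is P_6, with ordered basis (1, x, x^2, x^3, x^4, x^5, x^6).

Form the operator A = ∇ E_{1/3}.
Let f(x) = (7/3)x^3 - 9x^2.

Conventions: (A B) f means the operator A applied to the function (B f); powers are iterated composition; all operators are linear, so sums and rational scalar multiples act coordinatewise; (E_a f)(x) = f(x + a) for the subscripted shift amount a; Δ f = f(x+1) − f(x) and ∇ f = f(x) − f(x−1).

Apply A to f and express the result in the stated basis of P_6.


E_{1/3} f = (7/3)x^3 - (20/3)x^2 - (47/9)x - 74/81
∇ E_{1/3} f = 7x^2 - (61/3)x + 34/9

g(x) = 7x^2 - (61/3)x + 34/9


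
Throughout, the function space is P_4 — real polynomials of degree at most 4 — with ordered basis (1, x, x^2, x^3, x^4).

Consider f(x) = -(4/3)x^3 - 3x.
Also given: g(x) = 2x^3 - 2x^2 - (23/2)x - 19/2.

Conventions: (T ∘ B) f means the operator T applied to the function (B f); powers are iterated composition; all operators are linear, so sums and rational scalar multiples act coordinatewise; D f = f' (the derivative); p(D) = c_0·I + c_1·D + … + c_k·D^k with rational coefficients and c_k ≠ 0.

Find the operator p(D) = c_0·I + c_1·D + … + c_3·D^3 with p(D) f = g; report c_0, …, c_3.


D^0 f = -(4/3)x^3 - 3x
D^1 f = -4x^2 - 3
D^2 f = -8x
D^3 f = -8
matching coefficients of g against c_0 f + c_1 Df + … from the top degree down determines the c_i
solution: c_0 = -3/2, c_1 = 1/2, c_2 = 2, c_3 = 1

c_0 = -3/2, c_1 = 1/2, c_2 = 2, c_3 = 1


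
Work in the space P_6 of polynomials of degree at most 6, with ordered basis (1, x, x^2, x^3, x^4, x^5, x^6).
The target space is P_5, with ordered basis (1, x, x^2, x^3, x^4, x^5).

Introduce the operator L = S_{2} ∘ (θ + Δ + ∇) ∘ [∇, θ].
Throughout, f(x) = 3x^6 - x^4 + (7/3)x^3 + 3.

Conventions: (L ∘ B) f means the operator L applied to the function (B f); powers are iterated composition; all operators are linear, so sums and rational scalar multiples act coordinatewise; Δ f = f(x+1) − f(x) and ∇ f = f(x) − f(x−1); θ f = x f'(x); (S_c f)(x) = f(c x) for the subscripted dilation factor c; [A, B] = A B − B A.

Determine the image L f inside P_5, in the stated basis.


θ f = 18x^6 - 4x^4 + 7x^3
∇ θ f = 108x^5 - 270x^4 + 344x^3 - 225x^2 + 71x - 7
∇ f = 18x^5 - 45x^4 + 56x^3 - 32x^2 + 7x + 1/3
θ ∇ f = 90x^5 - 180x^4 + 168x^3 - 64x^2 + 7x
[∇, θ] f = 18x^5 - 90x^4 + 176x^3 - 161x^2 + 64x - 7
θ [∇, θ] f = 90x^5 - 360x^4 + 528x^3 - 322x^2 + 64x
Δ [∇, θ] f = 90x^4 - 180x^3 + 168x^2 - 64x + 7
∇ [∇, θ] f = 90x^4 - 540x^3 + 1248x^2 - 1300x + 509
(θ + Δ + ∇) [∇, θ] f = 90x^5 - 180x^4 - 192x^3 + 1094x^2 - 1300x + 516
S_{2} (θ + Δ + ∇) [∇, θ] f = 2880x^5 - 2880x^4 - 1536x^3 + 4376x^2 - 2600x + 516

g(x) = 2880x^5 - 2880x^4 - 1536x^3 + 4376x^2 - 2600x + 516


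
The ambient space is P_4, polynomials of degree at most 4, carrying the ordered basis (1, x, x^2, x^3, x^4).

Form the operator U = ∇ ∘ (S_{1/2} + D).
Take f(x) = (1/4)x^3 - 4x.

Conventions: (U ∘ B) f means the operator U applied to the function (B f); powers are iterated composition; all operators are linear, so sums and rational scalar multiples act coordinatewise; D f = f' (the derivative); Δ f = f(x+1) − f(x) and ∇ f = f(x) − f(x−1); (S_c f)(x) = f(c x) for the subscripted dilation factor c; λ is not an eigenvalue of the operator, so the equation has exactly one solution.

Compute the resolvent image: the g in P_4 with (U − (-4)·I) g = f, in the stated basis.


the result is g(x) = (1/16)x^3 - (3/512)x^2 - (4453/4096)x + 6009/32768

write g with unknown coordinates in the stated basis and equate coefficients in (U − (-4)·I) g = f
solving from the highest basis element down gives g = (1/16)x^3 - (3/512)x^2 - (4453/4096)x + 6009/32768
check: U g = (3/128)x^2 + (357/1024)x - 6009/8192
so U g − (-4)·g = (1/4)x^3 - 4x = f ✓


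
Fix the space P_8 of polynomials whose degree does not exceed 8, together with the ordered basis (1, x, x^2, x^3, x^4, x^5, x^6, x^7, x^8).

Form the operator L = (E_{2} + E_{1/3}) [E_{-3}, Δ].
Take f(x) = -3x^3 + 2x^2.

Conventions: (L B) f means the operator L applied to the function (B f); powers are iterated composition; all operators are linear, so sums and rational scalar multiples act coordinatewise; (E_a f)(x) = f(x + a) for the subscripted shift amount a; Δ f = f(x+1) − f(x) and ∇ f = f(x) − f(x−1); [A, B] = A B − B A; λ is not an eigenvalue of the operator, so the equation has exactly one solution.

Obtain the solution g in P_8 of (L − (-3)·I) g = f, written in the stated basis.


g(x) = -x^3 + (2/3)x^2

write g with unknown coordinates in the stated basis and equate coefficients in (L − (-3)·I) g = f
solving from the highest basis element down gives g = -x^3 + (2/3)x^2
check: L g = 0
so L g − (-3)·g = -3x^3 + 2x^2 = f ✓


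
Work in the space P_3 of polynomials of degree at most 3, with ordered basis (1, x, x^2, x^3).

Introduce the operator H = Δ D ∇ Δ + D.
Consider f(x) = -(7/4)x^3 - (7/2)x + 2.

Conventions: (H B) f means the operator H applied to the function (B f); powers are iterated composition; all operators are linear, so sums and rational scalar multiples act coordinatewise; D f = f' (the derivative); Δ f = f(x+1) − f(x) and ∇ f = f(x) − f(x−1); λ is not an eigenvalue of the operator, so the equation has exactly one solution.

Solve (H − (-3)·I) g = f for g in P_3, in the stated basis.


the result is g(x) = -(7/12)x^3 + (7/12)x^2 - (14/9)x + 32/27

write g with unknown coordinates in the stated basis and equate coefficients in (H − (-3)·I) g = f
solving from the highest basis element down gives g = -(7/12)x^3 + (7/12)x^2 - (14/9)x + 32/27
check: H g = -(7/4)x^2 + (7/6)x - 14/9
so H g − (-3)·g = -(7/4)x^3 - (7/2)x + 2 = f ✓


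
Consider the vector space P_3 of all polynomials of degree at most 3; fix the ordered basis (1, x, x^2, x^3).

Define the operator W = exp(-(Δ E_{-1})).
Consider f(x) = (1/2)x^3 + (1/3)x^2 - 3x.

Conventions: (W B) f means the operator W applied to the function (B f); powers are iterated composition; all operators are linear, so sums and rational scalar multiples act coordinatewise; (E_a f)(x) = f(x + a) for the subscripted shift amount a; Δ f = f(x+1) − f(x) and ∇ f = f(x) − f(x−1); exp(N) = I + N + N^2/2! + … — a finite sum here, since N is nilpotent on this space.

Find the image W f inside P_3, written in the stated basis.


order-1 term: -(3/2)x^2 + (5/6)x + 17/6
order-2 term: (3/2)x - 7/6
order-3 term: -1/2
the series for exp(-(Δ E_{-1})) f terminates at order 3
exp(-(Δ E_{-1})) f = (1/2)x^3 - (7/6)x^2 - (2/3)x + 7/6

the result is g(x) = (1/2)x^3 - (7/6)x^2 - (2/3)x + 7/6


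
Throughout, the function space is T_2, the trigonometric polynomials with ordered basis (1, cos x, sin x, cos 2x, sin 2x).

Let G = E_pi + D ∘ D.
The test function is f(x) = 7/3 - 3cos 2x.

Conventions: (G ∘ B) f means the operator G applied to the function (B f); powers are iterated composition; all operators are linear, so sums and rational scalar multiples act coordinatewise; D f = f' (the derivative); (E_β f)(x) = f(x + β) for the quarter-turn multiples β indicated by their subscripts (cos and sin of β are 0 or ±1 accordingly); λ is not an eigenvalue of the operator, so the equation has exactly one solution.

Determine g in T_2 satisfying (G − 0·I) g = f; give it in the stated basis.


the image equals g(x) = 7/3 + cos 2x

write g with unknown coordinates in the stated basis and equate coefficients in (G − 0·I) g = f
solving from the highest basis element down gives g = 7/3 + cos 2x
check: G g = 7/3 - 3cos 2x
so G g − 0·g = 7/3 - 3cos 2x = f ✓


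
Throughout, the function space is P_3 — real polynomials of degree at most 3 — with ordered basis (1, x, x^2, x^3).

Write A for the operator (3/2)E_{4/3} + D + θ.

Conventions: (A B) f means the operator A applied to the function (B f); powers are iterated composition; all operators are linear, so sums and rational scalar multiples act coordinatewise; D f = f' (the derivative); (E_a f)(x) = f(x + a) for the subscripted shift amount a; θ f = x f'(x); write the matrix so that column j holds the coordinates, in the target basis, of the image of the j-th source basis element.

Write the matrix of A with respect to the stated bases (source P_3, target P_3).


image of 1: 3/2
image of x: (5/2)x + 3
image of x^2: (7/2)x^2 + 6x + 8/3
image of x^3: (9/2)x^3 + 9x^2 + 8x + 32/9
each image's coordinates form column j of the matrix

the matrix is [[3/2, 3, 8/3, 32/9]; [0, 5/2, 6, 8]; [0, 0, 7/2, 9]; [0, 0, 0, 9/2]] (rows listed top to bottom)


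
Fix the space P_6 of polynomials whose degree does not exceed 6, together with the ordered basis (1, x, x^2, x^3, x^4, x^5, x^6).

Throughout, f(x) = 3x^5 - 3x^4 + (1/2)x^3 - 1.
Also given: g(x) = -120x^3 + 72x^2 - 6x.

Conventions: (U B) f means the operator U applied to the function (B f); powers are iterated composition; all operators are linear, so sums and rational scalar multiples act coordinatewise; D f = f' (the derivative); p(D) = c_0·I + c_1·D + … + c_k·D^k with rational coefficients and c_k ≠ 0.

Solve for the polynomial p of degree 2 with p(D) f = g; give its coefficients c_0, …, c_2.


p(D) = -2·D^2, i.e. c_0 = 0, c_1 = 0, c_2 = -2

D^0 f = 3x^5 - 3x^4 + (1/2)x^3 - 1
D^1 f = 15x^4 - 12x^3 + (3/2)x^2
D^2 f = 60x^3 - 36x^2 + 3x
matching coefficients of g against c_0 f + c_1 Df + … from the top degree down determines the c_i
solution: c_0 = 0, c_1 = 0, c_2 = -2


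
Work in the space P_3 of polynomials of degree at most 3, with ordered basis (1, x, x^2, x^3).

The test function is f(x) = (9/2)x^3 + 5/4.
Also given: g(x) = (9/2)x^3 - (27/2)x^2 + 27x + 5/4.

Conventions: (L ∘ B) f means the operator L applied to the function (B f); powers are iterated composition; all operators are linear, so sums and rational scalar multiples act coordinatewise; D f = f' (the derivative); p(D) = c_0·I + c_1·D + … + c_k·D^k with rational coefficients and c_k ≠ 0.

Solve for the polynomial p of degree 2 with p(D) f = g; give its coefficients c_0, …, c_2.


D^0 f = (9/2)x^3 + 5/4
D^1 f = (27/2)x^2
D^2 f = 27x
matching coefficients of g against c_0 f + c_1 Df + … from the top degree down determines the c_i
solution: c_0 = 1, c_1 = -1, c_2 = 1

c_0 = 1, c_1 = -1, c_2 = 1


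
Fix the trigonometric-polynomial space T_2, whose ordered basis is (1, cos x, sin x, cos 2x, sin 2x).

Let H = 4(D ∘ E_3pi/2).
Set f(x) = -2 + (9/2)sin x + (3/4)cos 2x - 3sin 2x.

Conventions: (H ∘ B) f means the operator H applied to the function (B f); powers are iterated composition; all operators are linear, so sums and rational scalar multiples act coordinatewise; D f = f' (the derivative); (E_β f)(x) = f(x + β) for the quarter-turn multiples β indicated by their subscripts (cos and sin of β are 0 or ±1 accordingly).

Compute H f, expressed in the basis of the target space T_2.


g(x) = 18sin x + 24cos 2x + 6sin 2x

E_3pi/2 f = -2 - (9/2)cos x - (3/4)cos 2x + 3sin 2x
D E_3pi/2 f = (9/2)sin x + 6cos 2x + (3/2)sin 2x
(4(D ∘ E_3pi/2)) f = 18sin x + 24cos 2x + 6sin 2x


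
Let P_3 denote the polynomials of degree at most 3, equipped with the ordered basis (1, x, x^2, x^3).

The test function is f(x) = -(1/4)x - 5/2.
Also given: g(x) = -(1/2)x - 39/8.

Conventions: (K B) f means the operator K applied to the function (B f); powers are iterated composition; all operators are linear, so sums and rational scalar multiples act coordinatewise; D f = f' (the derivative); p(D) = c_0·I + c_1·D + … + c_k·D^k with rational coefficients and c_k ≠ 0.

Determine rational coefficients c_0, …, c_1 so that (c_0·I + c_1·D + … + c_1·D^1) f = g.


D^0 f = -(1/4)x - 5/2
D^1 f = -1/4
matching coefficients of g against c_0 f + c_1 Df + … from the top degree down determines the c_i
solution: c_0 = 2, c_1 = -1/2

p(D) = 2·I − (1/2)·D, i.e. c_0 = 2, c_1 = -1/2


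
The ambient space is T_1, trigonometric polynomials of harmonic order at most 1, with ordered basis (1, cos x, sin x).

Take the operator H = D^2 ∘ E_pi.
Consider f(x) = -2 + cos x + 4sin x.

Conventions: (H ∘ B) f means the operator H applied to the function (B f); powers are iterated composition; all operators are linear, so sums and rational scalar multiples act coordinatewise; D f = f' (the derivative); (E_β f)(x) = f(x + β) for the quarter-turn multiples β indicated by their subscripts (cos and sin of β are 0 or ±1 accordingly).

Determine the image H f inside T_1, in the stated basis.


E_pi f = -2 - cos x - 4sin x
D E_pi f = -4cos x + sin x
D D E_pi f = cos x + 4sin x

the image equals g(x) = cos x + 4sin x


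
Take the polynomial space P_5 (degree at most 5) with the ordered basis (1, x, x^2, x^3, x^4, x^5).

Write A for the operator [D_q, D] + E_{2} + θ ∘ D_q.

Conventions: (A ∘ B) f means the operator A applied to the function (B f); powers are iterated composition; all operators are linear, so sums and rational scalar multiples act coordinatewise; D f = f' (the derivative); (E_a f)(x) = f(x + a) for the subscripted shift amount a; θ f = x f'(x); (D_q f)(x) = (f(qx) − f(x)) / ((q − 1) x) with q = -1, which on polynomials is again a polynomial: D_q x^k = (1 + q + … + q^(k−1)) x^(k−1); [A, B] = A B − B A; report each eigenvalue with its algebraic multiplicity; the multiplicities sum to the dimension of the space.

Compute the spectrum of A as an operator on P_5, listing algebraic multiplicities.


λ = 1 (multiplicity 6)

image of 1: 1
image of x: x + 2
image of x^2: x^2 + 4x + 6
image of x^3: x^3 + 8x^2 + 10x + 8
image of x^4: x^4 + 8x^3 + 28x^2 + 32x + 16
image of x^5: x^5 + 14x^4 + 36x^3 + 80x^2 + 80x + 32
the matrix is upper triangular; its diagonal is (1, 1, 1, 1, 1, 1)
for a triangular matrix the eigenvalues are the diagonal entries, with algebraic multiplicity their repetition count


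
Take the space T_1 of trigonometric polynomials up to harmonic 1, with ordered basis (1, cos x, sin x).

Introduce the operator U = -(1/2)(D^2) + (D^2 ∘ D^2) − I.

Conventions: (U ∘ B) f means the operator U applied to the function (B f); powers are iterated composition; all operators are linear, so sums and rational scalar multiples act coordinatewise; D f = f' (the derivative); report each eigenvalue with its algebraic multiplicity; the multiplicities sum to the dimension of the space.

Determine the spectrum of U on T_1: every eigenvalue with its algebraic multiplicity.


image of 1: -1
image of cos x: (1/2)cos x
image of sin x: (1/2)sin x
the matrix is diagonal; its diagonal is (-1, 1/2, 1/2)
for a triangular matrix the eigenvalues are the diagonal entries, with algebraic multiplicity their repetition count

λ = -1 (multiplicity 1), λ = 1/2 (multiplicity 2)


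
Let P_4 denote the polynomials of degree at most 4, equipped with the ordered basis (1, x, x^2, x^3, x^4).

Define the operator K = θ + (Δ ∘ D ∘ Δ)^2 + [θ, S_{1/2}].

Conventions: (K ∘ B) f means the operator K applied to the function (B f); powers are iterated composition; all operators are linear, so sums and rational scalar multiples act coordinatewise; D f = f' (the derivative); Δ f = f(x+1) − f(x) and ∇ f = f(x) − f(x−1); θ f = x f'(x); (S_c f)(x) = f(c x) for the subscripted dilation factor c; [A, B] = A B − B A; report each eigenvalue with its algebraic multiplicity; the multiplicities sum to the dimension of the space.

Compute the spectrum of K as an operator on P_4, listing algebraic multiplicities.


image of 1: 0
image of x: x
image of x^2: 2x^2
image of x^3: 3x^3
image of x^4: 4x^4
the matrix is upper triangular; its diagonal is (0, 1, 2, 3, 4)
for a triangular matrix the eigenvalues are the diagonal entries, with algebraic multiplicity their repetition count

λ = 0 (multiplicity 1), λ = 1 (multiplicity 1), λ = 2 (multiplicity 1), λ = 3 (multiplicity 1), λ = 4 (multiplicity 1)


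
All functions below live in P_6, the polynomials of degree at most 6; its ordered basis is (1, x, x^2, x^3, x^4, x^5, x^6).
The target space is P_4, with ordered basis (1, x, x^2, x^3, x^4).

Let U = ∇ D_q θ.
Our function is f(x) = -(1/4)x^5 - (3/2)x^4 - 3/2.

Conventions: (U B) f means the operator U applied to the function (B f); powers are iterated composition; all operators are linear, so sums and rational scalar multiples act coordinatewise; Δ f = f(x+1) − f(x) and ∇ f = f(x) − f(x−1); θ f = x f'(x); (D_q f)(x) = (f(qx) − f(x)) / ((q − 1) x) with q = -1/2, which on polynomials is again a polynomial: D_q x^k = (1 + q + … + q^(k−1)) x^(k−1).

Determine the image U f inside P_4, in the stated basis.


g(x) = -(55/16)x^3 - (195/32)x^2 + (125/16)x - 185/64

θ f = -(5/4)x^5 - 6x^4
D_q θ f = -(55/64)x^4 - (15/4)x^3
∇ D_q θ f = -(55/16)x^3 - (195/32)x^2 + (125/16)x - 185/64


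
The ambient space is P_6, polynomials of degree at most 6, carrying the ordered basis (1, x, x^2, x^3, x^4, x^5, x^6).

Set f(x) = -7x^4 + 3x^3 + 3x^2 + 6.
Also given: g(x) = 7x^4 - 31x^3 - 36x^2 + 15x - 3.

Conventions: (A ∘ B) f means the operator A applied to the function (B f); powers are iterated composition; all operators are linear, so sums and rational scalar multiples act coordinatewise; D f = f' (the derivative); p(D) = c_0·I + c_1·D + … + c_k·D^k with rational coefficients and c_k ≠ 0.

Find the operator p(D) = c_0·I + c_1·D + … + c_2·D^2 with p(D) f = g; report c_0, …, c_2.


D^0 f = -7x^4 + 3x^3 + 3x^2 + 6
D^1 f = -28x^3 + 9x^2 + 6x
D^2 f = -84x^2 + 18x + 6
matching coefficients of g against c_0 f + c_1 Df + … from the top degree down determines the c_i
solution: c_0 = -1, c_1 = 1, c_2 = 1/2

p(D) = -I + D + (1/2)·D^2, i.e. c_0 = -1, c_1 = 1, c_2 = 1/2


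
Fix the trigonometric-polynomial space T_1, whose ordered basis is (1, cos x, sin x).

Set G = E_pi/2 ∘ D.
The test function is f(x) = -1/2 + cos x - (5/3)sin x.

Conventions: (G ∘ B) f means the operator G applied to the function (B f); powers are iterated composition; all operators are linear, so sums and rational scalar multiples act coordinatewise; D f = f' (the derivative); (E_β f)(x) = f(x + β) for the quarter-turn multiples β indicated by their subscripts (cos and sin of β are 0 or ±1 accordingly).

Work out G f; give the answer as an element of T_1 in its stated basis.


D f = -(5/3)cos x - sin x
E_pi/2 D f = -cos x + (5/3)sin x

the image equals g(x) = -cos x + (5/3)sin x


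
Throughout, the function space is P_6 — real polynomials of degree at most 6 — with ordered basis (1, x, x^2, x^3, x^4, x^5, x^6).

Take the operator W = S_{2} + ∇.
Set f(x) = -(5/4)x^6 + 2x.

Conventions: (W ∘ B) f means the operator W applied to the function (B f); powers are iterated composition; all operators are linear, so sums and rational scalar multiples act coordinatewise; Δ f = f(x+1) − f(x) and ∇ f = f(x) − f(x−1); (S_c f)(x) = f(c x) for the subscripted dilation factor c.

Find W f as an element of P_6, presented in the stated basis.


S_{2} f = -80x^6 + 4x
∇ f = -(15/2)x^5 + (75/4)x^4 - 25x^3 + (75/4)x^2 - (15/2)x + 13/4
(S_{2} + ∇) f = -80x^6 - (15/2)x^5 + (75/4)x^4 - 25x^3 + (75/4)x^2 - (7/2)x + 13/4

g(x) = -80x^6 - (15/2)x^5 + (75/4)x^4 - 25x^3 + (75/4)x^2 - (7/2)x + 13/4


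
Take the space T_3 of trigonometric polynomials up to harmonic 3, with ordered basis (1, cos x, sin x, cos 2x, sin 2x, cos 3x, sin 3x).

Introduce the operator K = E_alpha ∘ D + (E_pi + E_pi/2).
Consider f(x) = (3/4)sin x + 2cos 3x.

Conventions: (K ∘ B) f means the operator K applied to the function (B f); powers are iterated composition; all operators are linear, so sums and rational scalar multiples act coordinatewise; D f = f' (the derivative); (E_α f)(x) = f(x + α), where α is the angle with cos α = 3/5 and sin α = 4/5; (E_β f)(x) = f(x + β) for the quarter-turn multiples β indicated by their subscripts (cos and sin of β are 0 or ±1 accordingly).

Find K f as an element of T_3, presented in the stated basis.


the image equals g(x) = (6/5)cos x - (27/20)sin x - (514/125)cos 3x + (952/125)sin 3x

D f = (3/4)cos x - 6sin 3x
E_alpha D f = (9/20)cos x - (3/5)sin x - (264/125)cos 3x + (702/125)sin 3x
E_pi f = -(3/4)sin x - 2cos 3x
E_pi/2 f = (3/4)cos x + 2sin 3x
(E_pi + E_pi/2) f = (3/4)cos x - (3/4)sin x - 2cos 3x + 2sin 3x
(E_alpha ∘ D + (E_pi + E_pi/2)) f = (6/5)cos x - (27/20)sin x - (514/125)cos 3x + (952/125)sin 3x


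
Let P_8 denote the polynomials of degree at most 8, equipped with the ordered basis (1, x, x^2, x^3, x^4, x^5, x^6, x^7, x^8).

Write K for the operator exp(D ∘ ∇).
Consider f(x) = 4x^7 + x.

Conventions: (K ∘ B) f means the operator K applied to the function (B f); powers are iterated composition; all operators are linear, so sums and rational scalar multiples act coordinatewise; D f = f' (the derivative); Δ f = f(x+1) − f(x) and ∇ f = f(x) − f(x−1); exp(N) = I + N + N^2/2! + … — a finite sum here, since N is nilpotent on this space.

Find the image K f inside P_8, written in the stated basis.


the image equals g(x) = 4x^7 + 168x^5 - 420x^4 + 2240x^3 - 5460x^2 + 9409x - 7588

order-1 term: 168x^5 - 420x^4 + 560x^3 - 420x^2 + 168x - 28
order-2 term: 1680x^3 - 5040x^2 + 5880x - 2520
order-3 term: 3360x - 5040
the series for exp(D ∘ ∇) f terminates at order 3
exp(D ∘ ∇) f = 4x^7 + 168x^5 - 420x^4 + 2240x^3 - 5460x^2 + 9409x - 7588


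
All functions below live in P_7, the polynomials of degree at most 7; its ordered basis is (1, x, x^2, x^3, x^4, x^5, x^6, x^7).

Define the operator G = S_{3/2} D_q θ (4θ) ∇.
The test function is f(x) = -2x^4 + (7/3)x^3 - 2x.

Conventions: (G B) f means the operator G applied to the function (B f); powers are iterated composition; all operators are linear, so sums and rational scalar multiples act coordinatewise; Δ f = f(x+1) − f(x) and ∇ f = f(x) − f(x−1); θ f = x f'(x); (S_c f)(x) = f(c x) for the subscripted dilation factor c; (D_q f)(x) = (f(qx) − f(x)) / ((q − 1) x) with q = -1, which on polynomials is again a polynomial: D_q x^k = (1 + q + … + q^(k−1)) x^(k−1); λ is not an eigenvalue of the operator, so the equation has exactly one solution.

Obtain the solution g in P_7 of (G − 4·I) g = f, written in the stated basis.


write g with unknown coordinates in the stated basis and equate coefficients in (G − 4·I) g = f
solving from the highest basis element down gives g = (1/2)x^4 - (7/12)x^3 + (81/2)x^2 + (1/2)x + 339/4
check: G g = 162x^2 + 339
so G g − 4·g = -2x^4 + (7/3)x^3 - 2x = f ✓

the result is g(x) = (1/2)x^4 - (7/12)x^3 + (81/2)x^2 + (1/2)x + 339/4


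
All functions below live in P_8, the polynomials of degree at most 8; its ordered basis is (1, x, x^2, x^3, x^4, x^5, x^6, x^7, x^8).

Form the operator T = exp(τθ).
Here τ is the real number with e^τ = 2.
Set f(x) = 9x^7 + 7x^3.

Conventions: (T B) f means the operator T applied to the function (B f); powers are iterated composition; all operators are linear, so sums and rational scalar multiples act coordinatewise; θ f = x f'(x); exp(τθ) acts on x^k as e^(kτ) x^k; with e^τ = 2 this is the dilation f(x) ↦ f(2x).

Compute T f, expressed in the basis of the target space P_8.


the image equals g(x) = 1152x^7 + 56x^3

exp(τθ) x^k = e^(kτ) x^k; with e^τ = 2 this sends x^k to 2^k x^k
x^3 ↦ 8 x^3
x^7 ↦ 128 x^7
applying this coordinatewise to f: exp(τθ) f = 1152x^7 + 56x^3


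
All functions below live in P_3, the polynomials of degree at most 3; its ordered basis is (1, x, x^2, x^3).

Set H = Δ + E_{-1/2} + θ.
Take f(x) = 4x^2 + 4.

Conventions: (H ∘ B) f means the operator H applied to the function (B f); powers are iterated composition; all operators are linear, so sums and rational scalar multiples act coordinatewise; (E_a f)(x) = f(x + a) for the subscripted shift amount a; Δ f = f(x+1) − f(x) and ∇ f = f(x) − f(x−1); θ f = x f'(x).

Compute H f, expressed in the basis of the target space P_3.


the image equals g(x) = 12x^2 + 4x + 9

Δ f = 8x + 4
E_{-1/2} f = 4x^2 - 4x + 5
θ f = 8x^2
(Δ + E_{-1/2} + θ) f = 12x^2 + 4x + 9


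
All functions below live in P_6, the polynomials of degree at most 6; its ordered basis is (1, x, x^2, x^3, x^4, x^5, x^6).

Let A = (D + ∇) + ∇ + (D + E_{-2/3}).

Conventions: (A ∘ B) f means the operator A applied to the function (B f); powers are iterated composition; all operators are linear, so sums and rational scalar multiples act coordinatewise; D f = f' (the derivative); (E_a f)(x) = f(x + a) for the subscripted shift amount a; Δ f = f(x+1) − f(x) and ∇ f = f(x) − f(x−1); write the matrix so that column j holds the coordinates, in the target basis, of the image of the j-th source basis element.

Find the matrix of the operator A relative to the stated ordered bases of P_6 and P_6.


the matrix is [[1, 10/3, -14/9, 46/27, -146/81, 454/243, -1394/729]; [0, 1, 20/3, -14/3, 184/27, -730/81, 908/81]; [0, 0, 1, 10, -28/3, 460/27, -730/27]; [0, 0, 0, 1, 40/3, -140/9, 920/27]; [0, 0, 0, 0, 1, 50/3, -70/3]; [0, 0, 0, 0, 0, 1, 20]; [0, 0, 0, 0, 0, 0, 1]] (rows listed top to bottom)

image of 1: 1
image of x: x + 10/3
image of x^2: x^2 + (20/3)x - 14/9
image of x^3: x^3 + 10x^2 - (14/3)x + 46/27
image of x^4: x^4 + (40/3)x^3 - (28/3)x^2 + (184/27)x - 146/81
image of x^5: x^5 + (50/3)x^4 - (140/9)x^3 + (460/27)x^2 - (730/81)x + 454/243
image of x^6: x^6 + 20x^5 - (70/3)x^4 + (920/27)x^3 - (730/27)x^2 + (908/81)x - 1394/729
each image's coordinates form column j of the matrix


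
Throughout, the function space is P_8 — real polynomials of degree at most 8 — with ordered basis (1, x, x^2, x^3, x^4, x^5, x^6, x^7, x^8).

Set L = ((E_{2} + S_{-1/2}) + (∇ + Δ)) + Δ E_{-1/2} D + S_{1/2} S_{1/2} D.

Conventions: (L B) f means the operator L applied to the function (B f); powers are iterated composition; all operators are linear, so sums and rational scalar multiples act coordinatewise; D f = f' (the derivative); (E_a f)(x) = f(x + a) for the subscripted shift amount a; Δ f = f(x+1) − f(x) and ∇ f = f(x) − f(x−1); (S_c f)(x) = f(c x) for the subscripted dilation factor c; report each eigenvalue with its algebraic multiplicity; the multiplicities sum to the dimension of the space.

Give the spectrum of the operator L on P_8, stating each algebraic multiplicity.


image of 1: 2
image of x: (1/2)x + 5
image of x^2: (5/4)x^2 + (17/2)x + 6
image of x^3: (7/8)x^3 + (195/16)x^2 + 18x + 10
image of x^4: (17/16)x^4 + (257/16)x^3 + 36x^2 + 40x + 17
image of x^5: (31/32)x^5 + (5125/256)x^4 + 60x^3 + 100x^2 + 85x + 34
image of x^6: (65/64)x^6 + (12291/512)x^5 + 90x^4 + 200x^3 + 255x^2 + 204x + 515/8
image of x^7: (127/128)x^7 + (114695/4096)x^6 + 126x^5 + 350x^4 + 595x^3 + 714x^2 + (3605/8)x + 130
image of x^8: (257/256)x^8 + (65537/2048)x^7 + 168x^6 + 560x^5 + 1190x^4 + 1904x^3 + (3605/2)x^2 + 1040x + 2049/8
the matrix is upper triangular; its diagonal is (2, 1/2, 5/4, 7/8, 17/16, 31/32, 65/64, 127/128, 257/256)
for a triangular matrix the eigenvalues are the diagonal entries, with algebraic multiplicity their repetition count

λ = 1/2 (multiplicity 1), λ = 7/8 (multiplicity 1), λ = 31/32 (multiplicity 1), λ = 127/128 (multiplicity 1), λ = 257/256 (multiplicity 1), λ = 65/64 (multiplicity 1), λ = 17/16 (multiplicity 1), λ = 5/4 (multiplicity 1), λ = 2 (multiplicity 1)


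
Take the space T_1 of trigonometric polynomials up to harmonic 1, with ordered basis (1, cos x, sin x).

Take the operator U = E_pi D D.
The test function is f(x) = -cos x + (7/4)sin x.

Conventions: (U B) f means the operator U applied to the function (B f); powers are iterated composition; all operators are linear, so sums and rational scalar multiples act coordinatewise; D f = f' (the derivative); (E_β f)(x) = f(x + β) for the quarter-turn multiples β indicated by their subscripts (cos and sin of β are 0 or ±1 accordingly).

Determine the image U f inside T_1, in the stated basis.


D f = (7/4)cos x + sin x
D D f = cos x - (7/4)sin x
E_pi (D D) f = -cos x + (7/4)sin x

the result is g(x) = -cos x + (7/4)sin x


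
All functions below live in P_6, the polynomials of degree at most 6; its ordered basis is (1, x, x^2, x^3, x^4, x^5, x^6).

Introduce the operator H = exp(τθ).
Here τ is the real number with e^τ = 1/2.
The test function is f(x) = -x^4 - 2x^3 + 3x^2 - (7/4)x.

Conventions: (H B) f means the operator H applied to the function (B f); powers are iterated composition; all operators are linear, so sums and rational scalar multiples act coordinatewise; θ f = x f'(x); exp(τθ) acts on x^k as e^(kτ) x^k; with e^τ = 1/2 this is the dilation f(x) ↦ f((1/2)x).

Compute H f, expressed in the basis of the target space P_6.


the image equals g(x) = -(1/16)x^4 - (1/4)x^3 + (3/4)x^2 - (7/8)x

exp(τθ) x^k = e^(kτ) x^k; with e^τ = 1/2 this sends x^k to (1/2)^k x^k
x ↦ 1/2 x
x^2 ↦ 1/4 x^2
x^3 ↦ 1/8 x^3
x^4 ↦ 1/16 x^4
applying this coordinatewise to f: exp(τθ) f = -(1/16)x^4 - (1/4)x^3 + (3/4)x^2 - (7/8)x


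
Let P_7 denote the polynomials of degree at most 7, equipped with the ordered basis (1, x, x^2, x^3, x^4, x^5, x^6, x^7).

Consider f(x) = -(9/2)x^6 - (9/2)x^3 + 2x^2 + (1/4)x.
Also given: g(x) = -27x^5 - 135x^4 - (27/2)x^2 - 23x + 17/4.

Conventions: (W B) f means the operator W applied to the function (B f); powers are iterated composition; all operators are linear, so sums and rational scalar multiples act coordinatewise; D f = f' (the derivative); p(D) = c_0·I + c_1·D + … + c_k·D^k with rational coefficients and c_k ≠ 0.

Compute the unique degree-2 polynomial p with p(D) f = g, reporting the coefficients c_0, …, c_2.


c_0 = 0, c_1 = 1, c_2 = 1

D^0 f = -(9/2)x^6 - (9/2)x^3 + 2x^2 + (1/4)x
D^1 f = -27x^5 - (27/2)x^2 + 4x + 1/4
D^2 f = -135x^4 - 27x + 4
matching coefficients of g against c_0 f + c_1 Df + … from the top degree down determines the c_i
solution: c_0 = 0, c_1 = 1, c_2 = 1


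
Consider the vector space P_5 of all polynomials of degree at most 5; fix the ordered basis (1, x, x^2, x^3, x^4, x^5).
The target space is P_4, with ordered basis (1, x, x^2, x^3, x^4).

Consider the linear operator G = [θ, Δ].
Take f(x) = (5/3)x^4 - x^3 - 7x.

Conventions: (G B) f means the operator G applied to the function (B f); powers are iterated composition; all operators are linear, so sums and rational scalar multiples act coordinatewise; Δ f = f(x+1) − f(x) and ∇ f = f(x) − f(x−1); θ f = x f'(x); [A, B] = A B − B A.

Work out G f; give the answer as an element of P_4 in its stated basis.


Δ f = (20/3)x^3 + 7x^2 + (11/3)x - 19/3
θ Δ f = 20x^3 + 14x^2 + (11/3)x
θ f = (20/3)x^4 - 3x^3 - 7x
Δ θ f = (80/3)x^3 + 31x^2 + (53/3)x - 10/3
[θ, Δ] f = -(20/3)x^3 - 17x^2 - 14x + 10/3

the result is g(x) = -(20/3)x^3 - 17x^2 - 14x + 10/3


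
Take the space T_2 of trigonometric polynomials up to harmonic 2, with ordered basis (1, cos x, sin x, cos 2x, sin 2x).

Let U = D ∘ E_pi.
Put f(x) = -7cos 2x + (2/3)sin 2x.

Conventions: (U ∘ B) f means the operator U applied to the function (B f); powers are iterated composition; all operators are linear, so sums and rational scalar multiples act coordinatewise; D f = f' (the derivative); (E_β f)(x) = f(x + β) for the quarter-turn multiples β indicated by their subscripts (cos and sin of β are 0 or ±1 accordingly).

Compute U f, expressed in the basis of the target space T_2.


E_pi f = -7cos 2x + (2/3)sin 2x
D E_pi f = (4/3)cos 2x + 14sin 2x

the result is g(x) = (4/3)cos 2x + 14sin 2x
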